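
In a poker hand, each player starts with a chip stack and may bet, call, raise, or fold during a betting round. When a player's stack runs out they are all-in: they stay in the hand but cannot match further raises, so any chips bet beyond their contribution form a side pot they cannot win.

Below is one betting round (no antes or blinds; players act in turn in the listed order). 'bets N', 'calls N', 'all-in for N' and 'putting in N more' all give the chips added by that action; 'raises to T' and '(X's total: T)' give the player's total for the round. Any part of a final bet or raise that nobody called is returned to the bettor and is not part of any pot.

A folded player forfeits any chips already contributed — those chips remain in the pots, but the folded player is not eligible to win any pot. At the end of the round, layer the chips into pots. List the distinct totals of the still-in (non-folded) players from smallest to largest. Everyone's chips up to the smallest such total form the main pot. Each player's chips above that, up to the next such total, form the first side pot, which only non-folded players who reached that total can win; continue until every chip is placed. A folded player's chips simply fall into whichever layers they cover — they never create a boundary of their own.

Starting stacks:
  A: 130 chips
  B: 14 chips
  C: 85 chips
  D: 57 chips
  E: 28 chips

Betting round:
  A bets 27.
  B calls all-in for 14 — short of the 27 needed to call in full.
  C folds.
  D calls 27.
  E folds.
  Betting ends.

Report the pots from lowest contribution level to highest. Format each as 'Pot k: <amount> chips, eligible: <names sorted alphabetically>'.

Contributions: A=27, B=14, D=27
Folded: C, E
Pot levels (distinct totals of non-folded players): 14, 27
Layer 1-14: 14 each from A, B, D = 14*3 = 42 chips; eligible A, B, D
Layer 15-27: 13 each from A, D = 13*2 = 26 chips; eligible A, D

Pot 1: 42 chips, eligible: A, B, D
Pot 2: 26 chips, eligible: A, D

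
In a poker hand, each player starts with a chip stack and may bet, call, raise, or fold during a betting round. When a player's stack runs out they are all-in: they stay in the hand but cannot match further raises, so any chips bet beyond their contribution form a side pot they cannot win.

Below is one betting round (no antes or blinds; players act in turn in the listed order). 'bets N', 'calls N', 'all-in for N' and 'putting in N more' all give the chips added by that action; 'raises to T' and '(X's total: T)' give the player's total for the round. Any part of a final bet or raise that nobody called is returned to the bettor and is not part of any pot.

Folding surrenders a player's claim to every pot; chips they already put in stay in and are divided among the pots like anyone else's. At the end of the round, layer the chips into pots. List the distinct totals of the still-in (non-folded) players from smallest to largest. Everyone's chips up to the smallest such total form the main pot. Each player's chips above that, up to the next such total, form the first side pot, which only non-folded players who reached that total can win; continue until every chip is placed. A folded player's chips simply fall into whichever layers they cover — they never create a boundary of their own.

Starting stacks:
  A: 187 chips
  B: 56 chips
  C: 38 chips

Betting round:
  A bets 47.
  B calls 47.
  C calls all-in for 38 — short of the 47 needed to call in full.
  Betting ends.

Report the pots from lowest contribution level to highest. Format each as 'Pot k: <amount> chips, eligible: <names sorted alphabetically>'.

Contributions: A=47, B=47, C=38
Pot levels (distinct totals of non-folded players): 38, 47
Layer 1-38: 38 each from A, B, C = 38*3 = 114 chips; eligible A, B, C
Layer 39-47: 9 each from A, B = 9*2 = 18 chips; eligible A, B

Pot 1: 114 chips, eligible: A, B, C
Pot 2: 18 chips, eligible: A, B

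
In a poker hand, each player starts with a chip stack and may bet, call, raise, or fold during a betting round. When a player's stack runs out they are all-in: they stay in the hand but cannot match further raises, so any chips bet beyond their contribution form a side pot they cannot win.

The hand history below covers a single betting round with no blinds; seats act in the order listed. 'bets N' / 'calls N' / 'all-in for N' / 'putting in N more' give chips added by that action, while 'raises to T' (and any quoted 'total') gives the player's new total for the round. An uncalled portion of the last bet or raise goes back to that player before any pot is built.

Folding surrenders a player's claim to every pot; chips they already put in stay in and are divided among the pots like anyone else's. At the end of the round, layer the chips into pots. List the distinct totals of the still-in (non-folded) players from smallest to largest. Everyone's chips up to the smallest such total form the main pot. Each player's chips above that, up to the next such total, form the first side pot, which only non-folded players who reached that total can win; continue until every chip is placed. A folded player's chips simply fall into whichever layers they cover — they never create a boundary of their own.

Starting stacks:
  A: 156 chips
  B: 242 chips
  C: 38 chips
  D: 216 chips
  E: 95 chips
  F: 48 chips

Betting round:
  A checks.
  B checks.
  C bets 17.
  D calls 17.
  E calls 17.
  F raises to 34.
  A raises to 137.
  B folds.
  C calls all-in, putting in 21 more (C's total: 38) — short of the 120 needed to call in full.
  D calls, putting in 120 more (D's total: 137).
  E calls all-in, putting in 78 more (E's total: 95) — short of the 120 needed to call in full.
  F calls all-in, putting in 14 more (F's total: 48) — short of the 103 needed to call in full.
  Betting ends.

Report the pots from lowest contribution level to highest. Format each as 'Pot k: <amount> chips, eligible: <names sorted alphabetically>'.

Contributions: A=137, C=38, D=137, E=95, F=48
Folded: B
Pot levels (distinct totals of non-folded players): 38, 48, 95, 137
Layer 1-38: 38 each from A, C, D, E, F = 38*5 = 190 chips; eligible A, C, D, E, F
Layer 39-48: 10 each from A, D, E, F = 10*4 = 40 chips; eligible A, D, E, F
Layer 49-95: 47 each from A, D, E = 47*3 = 141 chips; eligible A, D, E
Layer 96-137: 42 each from A, D = 42*2 = 84 chips; eligible A, D

Pot 1: 190 chips, eligible: A, C, D, E, F
Pot 2: 40 chips, eligible: A, D, E, F
Pot 3: 141 chips, eligible: A, D, E
Pot 4: 84 chips, eligible: A, D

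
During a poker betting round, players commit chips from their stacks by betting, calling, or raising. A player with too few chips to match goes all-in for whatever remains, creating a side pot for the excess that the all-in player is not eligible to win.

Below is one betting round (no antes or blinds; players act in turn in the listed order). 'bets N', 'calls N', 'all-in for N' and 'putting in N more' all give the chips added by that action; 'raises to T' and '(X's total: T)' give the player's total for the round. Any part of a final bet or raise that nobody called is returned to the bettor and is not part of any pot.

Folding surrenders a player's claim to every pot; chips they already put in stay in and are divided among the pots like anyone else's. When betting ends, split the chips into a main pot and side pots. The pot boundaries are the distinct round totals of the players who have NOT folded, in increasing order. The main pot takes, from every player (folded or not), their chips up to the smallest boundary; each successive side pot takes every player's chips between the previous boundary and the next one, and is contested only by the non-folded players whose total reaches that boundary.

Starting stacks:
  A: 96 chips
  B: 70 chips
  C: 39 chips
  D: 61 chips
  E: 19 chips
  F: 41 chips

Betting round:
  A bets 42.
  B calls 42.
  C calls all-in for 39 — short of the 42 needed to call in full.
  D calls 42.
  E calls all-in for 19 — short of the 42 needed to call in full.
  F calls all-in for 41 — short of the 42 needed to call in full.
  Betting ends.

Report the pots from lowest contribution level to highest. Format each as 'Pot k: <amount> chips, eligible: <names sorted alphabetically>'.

Contributions: A=42, B=42, C=39, D=42, E=19, F=41
Pot levels (distinct totals of non-folded players): 19, 39, 41, 42
Layer 1-19: 19 each from A, B, C, D, E, F = 19*6 = 114 chips; eligible A, B, C, D, E, F
Layer 20-39: 20 each from A, B, C, D, F = 20*5 = 100 chips; eligible A, B, C, D, F
Layer 40-41: 2 each from A, B, D, F = 2*4 = 8 chips; eligible A, B, D, F
Layer 42-42: 1 each from A, B, D = 1*3 = 3 chips; eligible A, B, D

Pot 1: 114 chips, eligible: A, B, C, D, E, F
Pot 2: 100 chips, eligible: A, B, C, D, F
Pot 3: 8 chips, eligible: A, B, D, F
Pot 4: 3 chips, eligible: A, B, D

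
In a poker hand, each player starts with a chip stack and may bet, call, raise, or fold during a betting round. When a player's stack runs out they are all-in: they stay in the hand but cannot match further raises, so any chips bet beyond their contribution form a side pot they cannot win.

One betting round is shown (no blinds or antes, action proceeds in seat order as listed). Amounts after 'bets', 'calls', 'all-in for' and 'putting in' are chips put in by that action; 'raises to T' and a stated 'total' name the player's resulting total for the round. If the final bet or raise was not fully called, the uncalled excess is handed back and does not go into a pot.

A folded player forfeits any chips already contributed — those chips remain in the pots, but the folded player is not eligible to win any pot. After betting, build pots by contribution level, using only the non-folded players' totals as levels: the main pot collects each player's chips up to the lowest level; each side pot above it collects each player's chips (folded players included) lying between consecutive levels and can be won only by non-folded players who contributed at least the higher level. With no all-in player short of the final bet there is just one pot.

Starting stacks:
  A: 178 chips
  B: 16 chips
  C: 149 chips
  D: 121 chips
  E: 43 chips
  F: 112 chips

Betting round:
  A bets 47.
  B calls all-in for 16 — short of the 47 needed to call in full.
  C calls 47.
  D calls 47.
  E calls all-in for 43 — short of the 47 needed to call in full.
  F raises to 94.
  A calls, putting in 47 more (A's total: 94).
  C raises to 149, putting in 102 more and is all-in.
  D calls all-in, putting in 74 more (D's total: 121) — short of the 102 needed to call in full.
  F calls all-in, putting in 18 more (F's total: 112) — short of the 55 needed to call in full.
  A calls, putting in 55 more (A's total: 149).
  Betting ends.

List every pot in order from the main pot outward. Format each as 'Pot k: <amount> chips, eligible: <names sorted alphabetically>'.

Contributions: A=149, B=16, C=149, D=121, E=43, F=112
Pot levels (distinct totals of non-folded players): 16, 43, 112, 121, 149
Layer 1-16: 16 each from A, B, C, D, E, F = 16*6 = 96 chips; eligible A, B, C, D, E, F
Layer 17-43: 27 each from A, C, D, E, F = 27*5 = 135 chips; eligible A, C, D, E, F
Layer 44-112: 69 each from A, C, D, F = 69*4 = 276 chips; eligible A, C, D, F
Layer 113-121: 9 each from A, C, D = 9*3 = 27 chips; eligible A, C, D
Layer 122-149: 28 each from A, C = 28*2 = 56 chips; eligible A, C

Pot 1: 96 chips, eligible: A, B, C, D, E, F
Pot 2: 135 chips, eligible: A, C, D, E, F
Pot 3: 276 chips, eligible: A, C, D, F
Pot 4: 27 chips, eligible: A, C, D
Pot 5: 56 chips, eligible: A, C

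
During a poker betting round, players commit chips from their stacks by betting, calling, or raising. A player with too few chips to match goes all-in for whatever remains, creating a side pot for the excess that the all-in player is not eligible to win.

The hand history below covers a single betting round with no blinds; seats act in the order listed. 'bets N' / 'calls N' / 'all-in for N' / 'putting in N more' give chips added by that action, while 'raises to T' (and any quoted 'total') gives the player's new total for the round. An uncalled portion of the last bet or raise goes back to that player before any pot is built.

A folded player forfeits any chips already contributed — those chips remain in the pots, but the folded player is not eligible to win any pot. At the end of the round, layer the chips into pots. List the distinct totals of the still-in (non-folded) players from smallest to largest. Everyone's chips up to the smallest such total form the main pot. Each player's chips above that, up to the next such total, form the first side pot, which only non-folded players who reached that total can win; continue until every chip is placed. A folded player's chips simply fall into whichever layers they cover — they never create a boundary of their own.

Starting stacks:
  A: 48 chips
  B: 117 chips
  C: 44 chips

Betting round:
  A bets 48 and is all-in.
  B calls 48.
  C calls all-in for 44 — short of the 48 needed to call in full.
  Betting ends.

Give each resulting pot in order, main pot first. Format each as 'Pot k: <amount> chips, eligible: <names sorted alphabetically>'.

Pot 1: 132 chips, eligible: A, B, C
Pot 2: 8 chips, eligible: A, B

Derivation:
Contributions: A=48, B=48, C=44
Pot levels (distinct totals of non-folded players): 44, 48
Layer 1-44: 44 each from A, B, C = 44*3 = 132 chips; eligible A, B, C
Layer 45-48: 4 each from A, B = 4*2 = 8 chips; eligible A, B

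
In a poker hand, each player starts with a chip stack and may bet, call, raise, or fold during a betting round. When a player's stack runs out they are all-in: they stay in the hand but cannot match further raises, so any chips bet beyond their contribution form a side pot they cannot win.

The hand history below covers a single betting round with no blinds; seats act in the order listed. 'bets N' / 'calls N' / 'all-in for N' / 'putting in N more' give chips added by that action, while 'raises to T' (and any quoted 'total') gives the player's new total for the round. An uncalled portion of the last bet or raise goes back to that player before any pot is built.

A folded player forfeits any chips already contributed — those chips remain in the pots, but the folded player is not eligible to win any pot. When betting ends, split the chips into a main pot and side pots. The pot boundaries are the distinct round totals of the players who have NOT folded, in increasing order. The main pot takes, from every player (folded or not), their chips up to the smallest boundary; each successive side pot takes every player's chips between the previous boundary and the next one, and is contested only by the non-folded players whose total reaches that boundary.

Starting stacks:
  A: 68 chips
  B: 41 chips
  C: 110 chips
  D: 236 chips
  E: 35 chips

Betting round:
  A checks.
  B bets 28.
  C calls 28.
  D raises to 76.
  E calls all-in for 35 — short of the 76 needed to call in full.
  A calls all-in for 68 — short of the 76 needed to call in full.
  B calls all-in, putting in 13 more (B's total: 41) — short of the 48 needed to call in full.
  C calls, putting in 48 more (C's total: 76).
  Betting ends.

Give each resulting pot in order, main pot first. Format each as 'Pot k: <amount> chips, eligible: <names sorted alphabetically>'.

Pot 1: 175 chips, eligible: A, B, C, D, E
Pot 2: 24 chips, eligible: A, B, C, D
Pot 3: 81 chips, eligible: A, C, D
Pot 4: 16 chips, eligible: C, D

Derivation:
Contributions: A=68, B=41, C=76, D=76, E=35
Pot levels (distinct totals of non-folded players): 35, 41, 68, 76
Layer 1-35: 35 each from A, B, C, D, E = 35*5 = 175 chips; eligible A, B, C, D, E
Layer 36-41: 6 each from A, B, C, D = 6*4 = 24 chips; eligible A, B, C, D
Layer 42-68: 27 each from A, C, D = 27*3 = 81 chips; eligible A, C, D
Layer 69-76: 8 each from C, D = 8*2 = 16 chips; eligible C, D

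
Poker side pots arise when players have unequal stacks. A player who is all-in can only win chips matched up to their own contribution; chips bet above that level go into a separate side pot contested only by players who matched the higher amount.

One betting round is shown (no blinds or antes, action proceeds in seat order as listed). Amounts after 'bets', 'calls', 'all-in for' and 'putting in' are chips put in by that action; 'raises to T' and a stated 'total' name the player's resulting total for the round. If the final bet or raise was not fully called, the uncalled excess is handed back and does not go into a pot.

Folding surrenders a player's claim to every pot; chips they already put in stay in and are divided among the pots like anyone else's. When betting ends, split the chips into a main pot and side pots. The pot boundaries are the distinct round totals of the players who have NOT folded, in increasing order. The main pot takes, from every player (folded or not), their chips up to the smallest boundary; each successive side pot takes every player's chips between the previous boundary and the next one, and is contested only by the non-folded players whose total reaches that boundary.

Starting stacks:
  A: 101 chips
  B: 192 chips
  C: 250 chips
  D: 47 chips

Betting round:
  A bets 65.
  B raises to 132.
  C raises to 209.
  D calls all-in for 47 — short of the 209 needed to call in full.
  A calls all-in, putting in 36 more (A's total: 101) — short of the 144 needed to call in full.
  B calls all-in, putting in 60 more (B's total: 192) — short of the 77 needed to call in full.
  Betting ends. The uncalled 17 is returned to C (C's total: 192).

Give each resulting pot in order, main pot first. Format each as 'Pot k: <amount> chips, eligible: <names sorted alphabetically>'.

Pot 1: 188 chips, eligible: A, B, C, D
Pot 2: 162 chips, eligible: A, B, C
Pot 3: 182 chips, eligible: B, C

Derivation:
Contributions (after 17 returned to C): A=101, B=192, C=192, D=47
Pot levels (distinct totals of non-folded players): 47, 101, 192
Layer 1-47: 47 each from A, B, C, D = 47*4 = 188 chips; eligible A, B, C, D
Layer 48-101: 54 each from A, B, C = 54*3 = 162 chips; eligible A, B, C
Layer 102-192: 91 each from B, C = 91*2 = 182 chips; eligible B, C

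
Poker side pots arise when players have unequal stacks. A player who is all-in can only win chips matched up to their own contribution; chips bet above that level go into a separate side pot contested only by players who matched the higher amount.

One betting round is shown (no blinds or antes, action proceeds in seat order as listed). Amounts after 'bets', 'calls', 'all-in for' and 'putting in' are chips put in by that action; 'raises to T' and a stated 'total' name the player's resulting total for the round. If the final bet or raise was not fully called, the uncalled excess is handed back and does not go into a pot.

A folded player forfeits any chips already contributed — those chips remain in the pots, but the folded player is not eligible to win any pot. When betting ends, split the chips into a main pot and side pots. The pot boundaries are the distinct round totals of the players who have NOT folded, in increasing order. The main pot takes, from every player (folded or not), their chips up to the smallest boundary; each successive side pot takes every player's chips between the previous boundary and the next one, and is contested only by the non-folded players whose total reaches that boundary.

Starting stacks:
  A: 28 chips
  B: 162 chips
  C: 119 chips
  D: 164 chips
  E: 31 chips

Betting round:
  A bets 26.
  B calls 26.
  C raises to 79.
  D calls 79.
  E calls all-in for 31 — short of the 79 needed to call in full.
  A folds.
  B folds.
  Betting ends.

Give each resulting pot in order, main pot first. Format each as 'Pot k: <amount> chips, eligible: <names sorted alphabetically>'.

Pot 1: 145 chips, eligible: C, D, E
Pot 2: 96 chips, eligible: C, D

Derivation:
Contributions: A=26, B=26, C=79, D=79, E=31
Folded: A, B
Pot levels (distinct totals of non-folded players): 31, 79
Layer 1-31: A 26 + B 26 + C 31 + D 31 + E 31 = 145 chips; eligible C, D, E
Layer 32-79: 48 each from C, D = 48*2 = 96 chips; eligible C, D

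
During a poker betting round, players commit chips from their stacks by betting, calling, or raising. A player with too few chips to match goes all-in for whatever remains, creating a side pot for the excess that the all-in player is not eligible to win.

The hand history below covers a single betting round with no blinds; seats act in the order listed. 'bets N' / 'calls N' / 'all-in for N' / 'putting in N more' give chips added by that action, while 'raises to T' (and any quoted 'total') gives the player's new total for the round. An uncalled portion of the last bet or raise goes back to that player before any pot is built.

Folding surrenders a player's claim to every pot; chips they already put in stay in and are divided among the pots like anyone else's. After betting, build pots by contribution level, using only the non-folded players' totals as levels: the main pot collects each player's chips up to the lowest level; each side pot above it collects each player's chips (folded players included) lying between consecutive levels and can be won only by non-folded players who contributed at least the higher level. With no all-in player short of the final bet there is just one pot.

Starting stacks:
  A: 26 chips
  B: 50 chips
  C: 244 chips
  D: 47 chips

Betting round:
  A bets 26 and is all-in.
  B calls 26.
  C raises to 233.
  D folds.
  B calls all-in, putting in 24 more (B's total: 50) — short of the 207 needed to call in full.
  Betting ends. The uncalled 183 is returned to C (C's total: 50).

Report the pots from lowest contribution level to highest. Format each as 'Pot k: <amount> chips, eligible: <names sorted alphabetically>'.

Pot 1: 78 chips, eligible: A, B, C
Pot 2: 48 chips, eligible: B, C

Derivation:
Contributions (after 183 returned to C): A=26, B=50, C=50
Folded: D
Pot levels (distinct totals of non-folded players): 26, 50
Layer 1-26: 26 each from A, B, C = 26*3 = 78 chips; eligible A, B, C
Layer 27-50: 24 each from B, C = 24*2 = 48 chips; eligible B, C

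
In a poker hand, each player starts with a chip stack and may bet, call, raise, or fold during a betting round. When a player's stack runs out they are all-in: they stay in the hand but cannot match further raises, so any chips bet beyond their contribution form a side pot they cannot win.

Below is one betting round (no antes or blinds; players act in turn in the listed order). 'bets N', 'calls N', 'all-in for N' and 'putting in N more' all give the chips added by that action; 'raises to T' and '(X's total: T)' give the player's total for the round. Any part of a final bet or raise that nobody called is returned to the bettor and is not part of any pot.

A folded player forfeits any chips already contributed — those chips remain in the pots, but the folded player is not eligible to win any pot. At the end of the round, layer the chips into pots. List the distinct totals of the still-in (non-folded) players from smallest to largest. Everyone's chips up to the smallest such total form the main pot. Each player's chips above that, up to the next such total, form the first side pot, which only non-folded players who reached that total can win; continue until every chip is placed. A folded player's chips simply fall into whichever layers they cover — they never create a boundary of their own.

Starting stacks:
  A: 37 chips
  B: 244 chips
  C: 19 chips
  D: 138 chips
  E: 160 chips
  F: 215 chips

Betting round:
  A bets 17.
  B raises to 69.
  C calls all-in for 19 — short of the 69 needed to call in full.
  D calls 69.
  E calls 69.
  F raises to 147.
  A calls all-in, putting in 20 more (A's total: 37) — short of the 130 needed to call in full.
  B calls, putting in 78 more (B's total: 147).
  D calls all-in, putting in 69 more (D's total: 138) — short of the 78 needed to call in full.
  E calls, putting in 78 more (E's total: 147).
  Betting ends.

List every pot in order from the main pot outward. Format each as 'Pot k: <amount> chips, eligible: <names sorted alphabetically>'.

Pot 1: 114 chips, eligible: A, B, C, D, E, F
Pot 2: 90 chips, eligible: A, B, D, E, F
Pot 3: 404 chips, eligible: B, D, E, F
Pot 4: 27 chips, eligible: B, E, F

Derivation:
Contributions: A=37, B=147, C=19, D=138, E=147, F=147
Pot levels (distinct totals of non-folded players): 19, 37, 138, 147
Layer 1-19: 19 each from A, B, C, D, E, F = 19*6 = 114 chips; eligible A, B, C, D, E, F
Layer 20-37: 18 each from A, B, D, E, F = 18*5 = 90 chips; eligible A, B, D, E, F
Layer 38-138: 101 each from B, D, E, F = 101*4 = 404 chips; eligible B, D, E, F
Layer 139-147: 9 each from B, E, F = 9*3 = 27 chips; eligible B, E, F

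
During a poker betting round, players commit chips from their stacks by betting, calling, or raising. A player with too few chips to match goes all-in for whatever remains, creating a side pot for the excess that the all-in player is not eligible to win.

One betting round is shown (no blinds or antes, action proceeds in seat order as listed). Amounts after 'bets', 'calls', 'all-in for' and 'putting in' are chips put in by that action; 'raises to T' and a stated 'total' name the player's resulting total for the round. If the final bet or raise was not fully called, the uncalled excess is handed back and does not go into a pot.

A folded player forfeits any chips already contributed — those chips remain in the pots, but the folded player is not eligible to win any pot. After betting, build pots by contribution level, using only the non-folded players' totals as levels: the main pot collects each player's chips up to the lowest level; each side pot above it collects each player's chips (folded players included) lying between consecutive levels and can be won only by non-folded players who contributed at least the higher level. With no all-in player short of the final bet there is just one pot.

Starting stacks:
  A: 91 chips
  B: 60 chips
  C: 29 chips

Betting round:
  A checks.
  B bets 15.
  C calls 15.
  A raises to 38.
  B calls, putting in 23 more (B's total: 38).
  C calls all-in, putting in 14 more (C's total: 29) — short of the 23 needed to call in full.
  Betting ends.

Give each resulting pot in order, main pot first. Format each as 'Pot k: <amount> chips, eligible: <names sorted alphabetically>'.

Contributions: A=38, B=38, C=29
Pot levels (distinct totals of non-folded players): 29, 38
Layer 1-29: 29 each from A, B, C = 29*3 = 87 chips; eligible A, B, C
Layer 30-38: 9 each from A, B = 9*2 = 18 chips; eligible A, B

Pot 1: 87 chips, eligible: A, B, C
Pot 2: 18 chips, eligible: A, B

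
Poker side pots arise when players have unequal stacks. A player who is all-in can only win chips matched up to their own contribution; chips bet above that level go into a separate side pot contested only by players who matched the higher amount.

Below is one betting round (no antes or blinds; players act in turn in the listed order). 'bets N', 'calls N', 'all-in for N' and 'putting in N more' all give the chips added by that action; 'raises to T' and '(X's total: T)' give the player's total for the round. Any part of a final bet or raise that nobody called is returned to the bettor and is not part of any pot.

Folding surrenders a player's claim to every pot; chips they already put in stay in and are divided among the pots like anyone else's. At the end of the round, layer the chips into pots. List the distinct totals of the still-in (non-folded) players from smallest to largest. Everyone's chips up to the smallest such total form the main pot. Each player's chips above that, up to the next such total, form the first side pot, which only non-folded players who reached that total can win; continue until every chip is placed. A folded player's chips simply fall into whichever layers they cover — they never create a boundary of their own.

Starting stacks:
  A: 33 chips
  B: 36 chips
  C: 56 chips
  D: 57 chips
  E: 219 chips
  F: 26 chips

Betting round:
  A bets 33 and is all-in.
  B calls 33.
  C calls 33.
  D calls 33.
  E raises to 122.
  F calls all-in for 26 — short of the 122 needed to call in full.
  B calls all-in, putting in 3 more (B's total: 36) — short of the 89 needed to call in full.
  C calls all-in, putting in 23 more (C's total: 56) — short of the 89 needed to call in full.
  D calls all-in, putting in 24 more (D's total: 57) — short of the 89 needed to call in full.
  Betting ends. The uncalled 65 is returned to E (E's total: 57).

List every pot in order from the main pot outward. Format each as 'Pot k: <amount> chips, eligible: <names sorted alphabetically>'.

Pot 1: 156 chips, eligible: A, B, C, D, E, F
Pot 2: 35 chips, eligible: A, B, C, D, E
Pot 3: 12 chips, eligible: B, C, D, E
Pot 4: 60 chips, eligible: C, D, E
Pot 5: 2 chips, eligible: D, E

Derivation:
Contributions (after 65 returned to E): A=33, B=36, C=56, D=57, E=57, F=26
Pot levels (distinct totals of non-folded players): 26, 33, 36, 56, 57
Layer 1-26: 26 each from A, B, C, D, E, F = 26*6 = 156 chips; eligible A, B, C, D, E, F
Layer 27-33: 7 each from A, B, C, D, E = 7*5 = 35 chips; eligible A, B, C, D, E
Layer 34-36: 3 each from B, C, D, E = 3*4 = 12 chips; eligible B, C, D, E
Layer 37-56: 20 each from C, D, E = 20*3 = 60 chips; eligible C, D, E
Layer 57-57: 1 each from D, E = 1*2 = 2 chips; eligible D, E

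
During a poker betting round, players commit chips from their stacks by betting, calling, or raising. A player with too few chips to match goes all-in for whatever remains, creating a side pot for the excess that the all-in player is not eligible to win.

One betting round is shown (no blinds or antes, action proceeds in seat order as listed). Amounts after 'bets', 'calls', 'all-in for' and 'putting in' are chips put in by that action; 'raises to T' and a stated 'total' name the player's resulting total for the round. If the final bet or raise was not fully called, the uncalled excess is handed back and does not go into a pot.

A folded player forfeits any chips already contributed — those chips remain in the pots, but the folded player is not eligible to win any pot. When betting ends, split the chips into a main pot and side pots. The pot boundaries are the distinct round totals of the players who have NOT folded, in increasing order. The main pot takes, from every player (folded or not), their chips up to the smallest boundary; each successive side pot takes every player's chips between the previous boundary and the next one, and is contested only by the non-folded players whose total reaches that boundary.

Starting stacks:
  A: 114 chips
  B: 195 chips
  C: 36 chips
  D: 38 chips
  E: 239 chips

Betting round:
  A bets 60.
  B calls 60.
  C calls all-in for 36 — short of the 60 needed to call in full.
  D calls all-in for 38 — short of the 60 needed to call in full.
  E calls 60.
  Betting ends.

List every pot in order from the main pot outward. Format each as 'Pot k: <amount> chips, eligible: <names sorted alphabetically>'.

Contributions: A=60, B=60, C=36, D=38, E=60
Pot levels (distinct totals of non-folded players): 36, 38, 60
Layer 1-36: 36 each from A, B, C, D, E = 36*5 = 180 chips; eligible A, B, C, D, E
Layer 37-38: 2 each from A, B, D, E = 2*4 = 8 chips; eligible A, B, D, E
Layer 39-60: 22 each from A, B, E = 22*3 = 66 chips; eligible A, B, E

Pot 1: 180 chips, eligible: A, B, C, D, E
Pot 2: 8 chips, eligible: A, B, D, E
Pot 3: 66 chips, eligible: A, B, E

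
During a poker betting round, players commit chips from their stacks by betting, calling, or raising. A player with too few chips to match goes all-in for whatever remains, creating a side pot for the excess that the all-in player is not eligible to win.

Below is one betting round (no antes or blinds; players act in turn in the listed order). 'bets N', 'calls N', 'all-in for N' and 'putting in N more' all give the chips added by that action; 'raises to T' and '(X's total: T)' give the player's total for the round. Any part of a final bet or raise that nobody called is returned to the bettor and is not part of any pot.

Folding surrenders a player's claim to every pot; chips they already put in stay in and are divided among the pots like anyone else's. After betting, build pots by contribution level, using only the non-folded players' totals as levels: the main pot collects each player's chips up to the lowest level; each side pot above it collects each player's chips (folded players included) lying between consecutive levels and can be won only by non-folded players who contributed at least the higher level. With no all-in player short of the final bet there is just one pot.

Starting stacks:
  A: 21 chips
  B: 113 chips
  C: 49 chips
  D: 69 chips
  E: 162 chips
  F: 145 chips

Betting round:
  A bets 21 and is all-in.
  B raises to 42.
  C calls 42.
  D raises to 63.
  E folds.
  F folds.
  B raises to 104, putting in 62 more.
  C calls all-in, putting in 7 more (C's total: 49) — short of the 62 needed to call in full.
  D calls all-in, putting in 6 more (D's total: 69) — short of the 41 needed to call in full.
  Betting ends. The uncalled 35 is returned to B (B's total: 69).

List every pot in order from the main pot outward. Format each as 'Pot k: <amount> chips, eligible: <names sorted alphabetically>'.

Contributions (after 35 returned to B): A=21, B=69, C=49, D=69
Folded: E, F
Pot levels (distinct totals of non-folded players): 21, 49, 69
Layer 1-21: 21 each from A, B, C, D = 21*4 = 84 chips; eligible A, B, C, D
Layer 22-49: 28 each from B, C, D = 28*3 = 84 chips; eligible B, C, D
Layer 50-69: 20 each from B, D = 20*2 = 40 chips; eligible B, D

Pot 1: 84 chips, eligible: A, B, C, D
Pot 2: 84 chips, eligible: B, C, D
Pot 3: 40 chips, eligible: B, D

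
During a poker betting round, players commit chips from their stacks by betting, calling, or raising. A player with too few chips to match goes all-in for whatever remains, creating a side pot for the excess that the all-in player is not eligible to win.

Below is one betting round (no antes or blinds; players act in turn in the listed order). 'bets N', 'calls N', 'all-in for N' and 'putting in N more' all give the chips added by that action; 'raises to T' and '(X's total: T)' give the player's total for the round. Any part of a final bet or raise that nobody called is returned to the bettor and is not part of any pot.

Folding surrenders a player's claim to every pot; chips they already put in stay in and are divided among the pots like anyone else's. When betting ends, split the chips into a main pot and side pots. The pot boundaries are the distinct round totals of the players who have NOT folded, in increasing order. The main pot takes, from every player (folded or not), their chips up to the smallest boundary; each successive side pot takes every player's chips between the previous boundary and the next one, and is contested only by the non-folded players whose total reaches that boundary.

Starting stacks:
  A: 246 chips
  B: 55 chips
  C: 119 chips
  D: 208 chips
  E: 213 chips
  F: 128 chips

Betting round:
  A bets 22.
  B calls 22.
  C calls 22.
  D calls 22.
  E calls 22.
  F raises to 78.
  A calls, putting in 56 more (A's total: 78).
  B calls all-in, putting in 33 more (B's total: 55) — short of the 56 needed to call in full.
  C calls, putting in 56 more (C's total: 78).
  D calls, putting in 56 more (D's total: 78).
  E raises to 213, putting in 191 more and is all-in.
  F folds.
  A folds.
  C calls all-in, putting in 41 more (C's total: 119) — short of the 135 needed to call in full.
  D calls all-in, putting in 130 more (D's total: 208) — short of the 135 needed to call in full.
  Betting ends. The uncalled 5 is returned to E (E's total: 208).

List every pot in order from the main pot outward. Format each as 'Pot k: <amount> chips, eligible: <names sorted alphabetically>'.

Contributions (after 5 returned to E): A=78, B=55, C=119, D=208, E=208, F=78
Folded: A, F
Pot levels (distinct totals of non-folded players): 55, 119, 208
Layer 1-55: 55 each from A, B, C, D, E, F = 55*6 = 330 chips; eligible B, C, D, E
Layer 56-119: A 23 + C 64 + D 64 + E 64 + F 23 = 238 chips; eligible C, D, E
Layer 120-208: 89 each from D, E = 89*2 = 178 chips; eligible D, E

Pot 1: 330 chips, eligible: B, C, D, E
Pot 2: 238 chips, eligible: C, D, E
Pot 3: 178 chips, eligible: D, E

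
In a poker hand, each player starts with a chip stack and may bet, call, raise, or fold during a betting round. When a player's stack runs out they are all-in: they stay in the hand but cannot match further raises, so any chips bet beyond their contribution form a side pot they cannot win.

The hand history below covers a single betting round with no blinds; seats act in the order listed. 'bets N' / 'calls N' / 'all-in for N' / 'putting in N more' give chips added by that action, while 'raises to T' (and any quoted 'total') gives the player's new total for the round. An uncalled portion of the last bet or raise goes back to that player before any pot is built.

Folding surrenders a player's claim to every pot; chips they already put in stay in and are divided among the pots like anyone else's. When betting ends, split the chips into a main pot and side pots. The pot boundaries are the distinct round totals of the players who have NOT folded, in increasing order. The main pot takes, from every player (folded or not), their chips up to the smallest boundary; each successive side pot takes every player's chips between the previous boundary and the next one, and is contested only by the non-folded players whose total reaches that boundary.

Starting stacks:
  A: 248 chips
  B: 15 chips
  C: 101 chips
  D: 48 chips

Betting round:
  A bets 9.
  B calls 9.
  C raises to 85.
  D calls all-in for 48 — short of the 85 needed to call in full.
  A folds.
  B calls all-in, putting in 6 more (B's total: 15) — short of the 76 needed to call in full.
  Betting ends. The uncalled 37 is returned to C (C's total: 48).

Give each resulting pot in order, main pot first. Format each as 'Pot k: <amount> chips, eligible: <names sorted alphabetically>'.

Contributions (after 37 returned to C): A=9, B=15, C=48, D=48
Folded: A
Pot levels (distinct totals of non-folded players): 15, 48
Layer 1-15: A 9 + B 15 + C 15 + D 15 = 54 chips; eligible B, C, D
Layer 16-48: 33 each from C, D = 33*2 = 66 chips; eligible C, D

Pot 1: 54 chips, eligible: B, C, D
Pot 2: 66 chips, eligible: C, D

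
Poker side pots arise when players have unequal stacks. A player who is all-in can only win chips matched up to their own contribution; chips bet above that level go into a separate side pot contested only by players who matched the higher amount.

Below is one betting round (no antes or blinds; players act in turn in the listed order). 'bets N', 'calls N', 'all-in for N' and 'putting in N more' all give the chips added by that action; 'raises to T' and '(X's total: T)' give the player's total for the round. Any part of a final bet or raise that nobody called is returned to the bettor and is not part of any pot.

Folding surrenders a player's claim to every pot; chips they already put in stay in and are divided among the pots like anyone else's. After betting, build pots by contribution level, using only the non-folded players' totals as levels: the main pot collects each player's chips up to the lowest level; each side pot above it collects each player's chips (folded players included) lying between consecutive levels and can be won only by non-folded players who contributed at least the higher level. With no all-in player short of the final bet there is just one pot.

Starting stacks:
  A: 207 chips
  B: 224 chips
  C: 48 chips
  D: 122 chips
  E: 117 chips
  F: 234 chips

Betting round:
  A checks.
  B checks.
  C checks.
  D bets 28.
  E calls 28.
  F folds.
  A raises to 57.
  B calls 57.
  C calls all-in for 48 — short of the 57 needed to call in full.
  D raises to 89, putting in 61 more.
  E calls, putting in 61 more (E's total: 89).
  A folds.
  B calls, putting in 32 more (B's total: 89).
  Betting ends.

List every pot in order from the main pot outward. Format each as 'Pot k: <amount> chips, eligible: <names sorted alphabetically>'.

Pot 1: 240 chips, eligible: B, C, D, E
Pot 2: 132 chips, eligible: B, D, E

Derivation:
Contributions: A=57, B=89, C=48, D=89, E=89
Folded: A, F
Pot levels (distinct totals of non-folded players): 48, 89
Layer 1-48: 48 each from A, B, C, D, E = 48*5 = 240 chips; eligible B, C, D, E
Layer 49-89: A 9 + B 41 + D 41 + E 41 = 132 chips; eligible B, D, E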